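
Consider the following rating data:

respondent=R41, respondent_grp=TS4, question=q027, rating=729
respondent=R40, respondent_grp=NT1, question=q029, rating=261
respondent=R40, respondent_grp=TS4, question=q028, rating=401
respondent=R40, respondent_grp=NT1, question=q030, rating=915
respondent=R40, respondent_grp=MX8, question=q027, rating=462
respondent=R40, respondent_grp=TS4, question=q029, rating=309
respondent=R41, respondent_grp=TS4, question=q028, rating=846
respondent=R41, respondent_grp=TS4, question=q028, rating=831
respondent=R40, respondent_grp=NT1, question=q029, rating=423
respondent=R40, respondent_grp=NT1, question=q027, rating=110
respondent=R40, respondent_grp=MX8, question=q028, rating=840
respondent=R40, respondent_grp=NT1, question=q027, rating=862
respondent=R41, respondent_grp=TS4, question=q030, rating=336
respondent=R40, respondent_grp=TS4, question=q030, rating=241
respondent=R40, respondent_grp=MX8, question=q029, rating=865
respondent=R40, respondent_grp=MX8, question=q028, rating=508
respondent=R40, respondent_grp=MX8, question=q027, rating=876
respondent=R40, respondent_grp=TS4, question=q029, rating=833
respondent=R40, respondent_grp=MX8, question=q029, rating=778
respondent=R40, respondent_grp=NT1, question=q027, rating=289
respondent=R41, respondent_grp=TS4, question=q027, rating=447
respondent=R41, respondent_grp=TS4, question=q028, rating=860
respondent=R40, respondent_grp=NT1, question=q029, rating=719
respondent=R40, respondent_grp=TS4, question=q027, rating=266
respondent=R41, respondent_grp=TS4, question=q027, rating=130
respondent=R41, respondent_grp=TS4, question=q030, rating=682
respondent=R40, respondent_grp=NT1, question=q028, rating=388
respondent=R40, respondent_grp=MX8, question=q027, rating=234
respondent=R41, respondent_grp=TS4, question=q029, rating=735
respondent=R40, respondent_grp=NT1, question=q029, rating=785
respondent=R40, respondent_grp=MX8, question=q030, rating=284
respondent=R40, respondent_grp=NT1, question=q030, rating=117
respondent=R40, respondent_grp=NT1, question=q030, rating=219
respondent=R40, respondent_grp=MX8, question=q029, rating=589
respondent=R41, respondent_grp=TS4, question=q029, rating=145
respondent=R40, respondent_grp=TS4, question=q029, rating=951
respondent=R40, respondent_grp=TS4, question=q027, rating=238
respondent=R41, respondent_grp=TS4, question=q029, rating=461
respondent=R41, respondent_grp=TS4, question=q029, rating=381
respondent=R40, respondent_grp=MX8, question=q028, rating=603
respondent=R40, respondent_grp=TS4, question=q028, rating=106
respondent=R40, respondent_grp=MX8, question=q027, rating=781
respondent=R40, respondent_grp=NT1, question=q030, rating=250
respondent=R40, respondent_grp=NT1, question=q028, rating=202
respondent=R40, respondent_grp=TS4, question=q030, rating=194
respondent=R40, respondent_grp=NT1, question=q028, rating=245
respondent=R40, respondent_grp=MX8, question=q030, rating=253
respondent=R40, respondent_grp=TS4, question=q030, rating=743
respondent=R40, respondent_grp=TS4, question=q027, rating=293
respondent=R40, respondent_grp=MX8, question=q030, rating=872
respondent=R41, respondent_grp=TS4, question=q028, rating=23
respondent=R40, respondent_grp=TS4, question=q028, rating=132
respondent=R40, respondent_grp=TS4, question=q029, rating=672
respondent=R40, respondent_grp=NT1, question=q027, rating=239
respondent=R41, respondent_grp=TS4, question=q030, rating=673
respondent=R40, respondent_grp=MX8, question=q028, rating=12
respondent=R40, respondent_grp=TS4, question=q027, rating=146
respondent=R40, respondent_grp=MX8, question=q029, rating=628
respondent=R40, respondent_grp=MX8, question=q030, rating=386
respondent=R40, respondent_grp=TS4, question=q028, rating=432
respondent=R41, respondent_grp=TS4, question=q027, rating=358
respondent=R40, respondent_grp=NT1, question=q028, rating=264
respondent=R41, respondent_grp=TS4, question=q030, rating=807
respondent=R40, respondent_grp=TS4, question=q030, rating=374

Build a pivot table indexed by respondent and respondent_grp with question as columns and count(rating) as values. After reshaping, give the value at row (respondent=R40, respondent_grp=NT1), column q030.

Rows with respondent=R40, respondent_grp=NT1 and question=q030: rating values are 915, 117, 219, 250.
4 rows match — count = 4.

4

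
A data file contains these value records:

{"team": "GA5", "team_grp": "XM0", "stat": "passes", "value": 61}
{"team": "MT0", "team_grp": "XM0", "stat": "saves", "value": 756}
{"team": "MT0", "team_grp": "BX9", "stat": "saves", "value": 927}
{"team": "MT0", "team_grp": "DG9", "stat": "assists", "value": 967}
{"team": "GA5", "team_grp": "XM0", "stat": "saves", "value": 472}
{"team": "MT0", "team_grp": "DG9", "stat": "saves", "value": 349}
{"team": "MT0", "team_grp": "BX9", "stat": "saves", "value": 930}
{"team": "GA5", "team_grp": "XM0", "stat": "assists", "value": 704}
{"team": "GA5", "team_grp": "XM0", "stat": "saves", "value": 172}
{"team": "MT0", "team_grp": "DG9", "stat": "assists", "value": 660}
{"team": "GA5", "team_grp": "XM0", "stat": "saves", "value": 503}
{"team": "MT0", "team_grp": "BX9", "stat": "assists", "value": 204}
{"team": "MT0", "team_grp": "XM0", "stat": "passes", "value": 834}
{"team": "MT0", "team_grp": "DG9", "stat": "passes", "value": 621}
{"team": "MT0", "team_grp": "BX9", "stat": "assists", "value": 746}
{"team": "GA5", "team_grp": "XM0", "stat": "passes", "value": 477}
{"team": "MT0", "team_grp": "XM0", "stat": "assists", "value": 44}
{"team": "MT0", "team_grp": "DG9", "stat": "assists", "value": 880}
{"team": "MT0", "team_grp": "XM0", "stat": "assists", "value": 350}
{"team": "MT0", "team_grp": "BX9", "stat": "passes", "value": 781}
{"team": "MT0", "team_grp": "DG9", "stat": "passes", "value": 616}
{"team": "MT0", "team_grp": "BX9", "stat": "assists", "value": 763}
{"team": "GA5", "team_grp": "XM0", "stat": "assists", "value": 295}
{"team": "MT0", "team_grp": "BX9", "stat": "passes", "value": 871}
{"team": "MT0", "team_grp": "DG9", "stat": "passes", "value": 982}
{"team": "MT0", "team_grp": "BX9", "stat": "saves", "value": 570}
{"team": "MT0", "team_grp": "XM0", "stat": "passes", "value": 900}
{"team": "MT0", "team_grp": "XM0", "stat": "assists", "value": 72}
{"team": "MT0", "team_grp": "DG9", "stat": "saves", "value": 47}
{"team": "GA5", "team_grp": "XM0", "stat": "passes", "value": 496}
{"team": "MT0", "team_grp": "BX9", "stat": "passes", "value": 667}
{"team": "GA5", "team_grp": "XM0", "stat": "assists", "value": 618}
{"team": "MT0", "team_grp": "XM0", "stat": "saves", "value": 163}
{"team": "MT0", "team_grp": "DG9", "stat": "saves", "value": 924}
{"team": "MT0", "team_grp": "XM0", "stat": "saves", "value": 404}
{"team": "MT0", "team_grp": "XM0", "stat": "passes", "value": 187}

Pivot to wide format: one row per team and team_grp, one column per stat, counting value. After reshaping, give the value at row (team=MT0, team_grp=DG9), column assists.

3

Rows with team=MT0, team_grp=DG9 and stat=assists: value values are 967, 660, 880.
3 rows match — count = 3.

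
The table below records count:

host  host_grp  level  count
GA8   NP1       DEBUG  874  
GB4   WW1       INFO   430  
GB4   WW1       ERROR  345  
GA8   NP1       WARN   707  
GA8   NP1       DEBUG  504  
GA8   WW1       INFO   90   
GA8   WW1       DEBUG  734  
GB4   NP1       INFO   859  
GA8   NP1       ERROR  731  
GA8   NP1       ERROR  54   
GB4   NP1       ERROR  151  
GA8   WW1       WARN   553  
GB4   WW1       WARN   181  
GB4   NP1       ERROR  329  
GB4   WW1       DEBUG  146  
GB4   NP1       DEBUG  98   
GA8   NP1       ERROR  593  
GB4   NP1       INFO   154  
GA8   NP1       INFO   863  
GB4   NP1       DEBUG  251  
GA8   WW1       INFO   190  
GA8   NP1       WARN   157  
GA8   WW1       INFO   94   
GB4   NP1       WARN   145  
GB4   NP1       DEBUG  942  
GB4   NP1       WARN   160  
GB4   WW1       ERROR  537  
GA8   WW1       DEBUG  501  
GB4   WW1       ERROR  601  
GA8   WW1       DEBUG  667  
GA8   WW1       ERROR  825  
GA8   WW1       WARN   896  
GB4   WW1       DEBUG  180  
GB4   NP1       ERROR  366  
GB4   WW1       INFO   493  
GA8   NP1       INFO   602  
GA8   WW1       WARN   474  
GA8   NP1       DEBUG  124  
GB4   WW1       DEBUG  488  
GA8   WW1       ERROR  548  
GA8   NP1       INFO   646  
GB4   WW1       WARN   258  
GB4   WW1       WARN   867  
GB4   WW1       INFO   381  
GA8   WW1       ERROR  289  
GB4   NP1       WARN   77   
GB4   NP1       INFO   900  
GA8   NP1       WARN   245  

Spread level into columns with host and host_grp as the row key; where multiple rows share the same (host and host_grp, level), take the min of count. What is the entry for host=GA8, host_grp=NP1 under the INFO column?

602

Rows with host=GA8, host_grp=NP1 and level=INFO: count values are 863, 602, 646.
min(863, 602, 646) = 602.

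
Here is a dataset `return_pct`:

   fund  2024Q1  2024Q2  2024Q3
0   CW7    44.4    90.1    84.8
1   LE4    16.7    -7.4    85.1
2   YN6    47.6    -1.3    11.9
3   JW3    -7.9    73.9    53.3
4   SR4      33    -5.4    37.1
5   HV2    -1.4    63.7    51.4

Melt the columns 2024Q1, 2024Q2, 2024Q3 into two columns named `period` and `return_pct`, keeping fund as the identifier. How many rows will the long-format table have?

18

6 fund values × 3 melted columns = 18 rows.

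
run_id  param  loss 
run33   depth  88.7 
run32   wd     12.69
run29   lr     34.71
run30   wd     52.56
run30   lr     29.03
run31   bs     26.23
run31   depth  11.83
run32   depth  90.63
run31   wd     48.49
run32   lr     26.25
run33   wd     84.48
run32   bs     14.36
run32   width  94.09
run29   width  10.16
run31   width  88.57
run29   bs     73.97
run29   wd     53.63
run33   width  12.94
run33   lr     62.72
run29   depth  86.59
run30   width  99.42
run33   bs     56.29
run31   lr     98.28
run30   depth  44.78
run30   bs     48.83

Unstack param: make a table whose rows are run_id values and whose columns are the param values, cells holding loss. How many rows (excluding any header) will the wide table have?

5 distinct run_id values → 5 rows.

5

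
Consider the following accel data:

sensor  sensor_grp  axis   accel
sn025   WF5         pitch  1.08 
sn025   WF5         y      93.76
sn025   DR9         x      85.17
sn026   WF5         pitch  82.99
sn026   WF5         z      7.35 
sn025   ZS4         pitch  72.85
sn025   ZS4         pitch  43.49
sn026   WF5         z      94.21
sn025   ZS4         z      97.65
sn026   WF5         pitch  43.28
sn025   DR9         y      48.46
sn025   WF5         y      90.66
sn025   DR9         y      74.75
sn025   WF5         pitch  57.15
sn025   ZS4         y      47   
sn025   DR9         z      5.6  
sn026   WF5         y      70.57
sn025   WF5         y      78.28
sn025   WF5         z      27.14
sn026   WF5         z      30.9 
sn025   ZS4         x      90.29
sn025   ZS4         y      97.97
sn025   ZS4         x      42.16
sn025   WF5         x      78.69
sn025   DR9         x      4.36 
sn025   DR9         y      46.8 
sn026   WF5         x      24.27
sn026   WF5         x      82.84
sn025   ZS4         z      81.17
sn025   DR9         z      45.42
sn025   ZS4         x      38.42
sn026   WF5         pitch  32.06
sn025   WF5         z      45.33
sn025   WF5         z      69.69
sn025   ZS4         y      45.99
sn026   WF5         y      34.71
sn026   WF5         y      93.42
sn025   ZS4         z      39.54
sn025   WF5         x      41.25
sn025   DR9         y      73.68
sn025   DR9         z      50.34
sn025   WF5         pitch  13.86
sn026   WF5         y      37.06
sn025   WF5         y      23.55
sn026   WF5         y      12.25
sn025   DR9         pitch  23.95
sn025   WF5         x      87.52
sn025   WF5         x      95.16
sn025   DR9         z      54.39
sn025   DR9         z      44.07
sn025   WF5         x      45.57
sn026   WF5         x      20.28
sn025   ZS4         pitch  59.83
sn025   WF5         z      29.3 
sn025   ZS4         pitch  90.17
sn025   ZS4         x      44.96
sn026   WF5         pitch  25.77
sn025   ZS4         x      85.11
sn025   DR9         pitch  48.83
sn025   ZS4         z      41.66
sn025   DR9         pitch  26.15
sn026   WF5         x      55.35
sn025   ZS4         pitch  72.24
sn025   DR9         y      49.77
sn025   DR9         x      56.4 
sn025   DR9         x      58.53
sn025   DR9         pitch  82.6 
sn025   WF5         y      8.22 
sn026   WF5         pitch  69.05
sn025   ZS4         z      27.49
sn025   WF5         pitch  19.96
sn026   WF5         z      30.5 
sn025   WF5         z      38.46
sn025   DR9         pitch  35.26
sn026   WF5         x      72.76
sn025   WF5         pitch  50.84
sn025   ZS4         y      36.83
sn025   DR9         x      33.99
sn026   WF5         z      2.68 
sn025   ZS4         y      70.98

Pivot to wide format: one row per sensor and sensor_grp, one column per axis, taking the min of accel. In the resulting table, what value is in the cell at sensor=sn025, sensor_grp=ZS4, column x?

38.42

Rows with sensor=sn025, sensor_grp=ZS4 and axis=x: accel values are 90.29, 42.16, 38.42, 44.96, 85.11.
min(90.29, 42.16, 38.42, 44.96, 85.11) = 38.42.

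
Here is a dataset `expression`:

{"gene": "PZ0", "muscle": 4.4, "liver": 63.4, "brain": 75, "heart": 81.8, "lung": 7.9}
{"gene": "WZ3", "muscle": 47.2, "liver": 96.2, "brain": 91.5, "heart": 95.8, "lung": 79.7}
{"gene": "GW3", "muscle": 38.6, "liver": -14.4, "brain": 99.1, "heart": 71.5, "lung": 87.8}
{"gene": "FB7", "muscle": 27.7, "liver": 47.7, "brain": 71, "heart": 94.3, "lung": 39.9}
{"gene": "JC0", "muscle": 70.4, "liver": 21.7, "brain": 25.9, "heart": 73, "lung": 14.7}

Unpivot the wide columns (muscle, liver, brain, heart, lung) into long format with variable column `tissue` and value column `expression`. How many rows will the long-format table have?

25

5 gene values × 5 melted columns = 25 rows.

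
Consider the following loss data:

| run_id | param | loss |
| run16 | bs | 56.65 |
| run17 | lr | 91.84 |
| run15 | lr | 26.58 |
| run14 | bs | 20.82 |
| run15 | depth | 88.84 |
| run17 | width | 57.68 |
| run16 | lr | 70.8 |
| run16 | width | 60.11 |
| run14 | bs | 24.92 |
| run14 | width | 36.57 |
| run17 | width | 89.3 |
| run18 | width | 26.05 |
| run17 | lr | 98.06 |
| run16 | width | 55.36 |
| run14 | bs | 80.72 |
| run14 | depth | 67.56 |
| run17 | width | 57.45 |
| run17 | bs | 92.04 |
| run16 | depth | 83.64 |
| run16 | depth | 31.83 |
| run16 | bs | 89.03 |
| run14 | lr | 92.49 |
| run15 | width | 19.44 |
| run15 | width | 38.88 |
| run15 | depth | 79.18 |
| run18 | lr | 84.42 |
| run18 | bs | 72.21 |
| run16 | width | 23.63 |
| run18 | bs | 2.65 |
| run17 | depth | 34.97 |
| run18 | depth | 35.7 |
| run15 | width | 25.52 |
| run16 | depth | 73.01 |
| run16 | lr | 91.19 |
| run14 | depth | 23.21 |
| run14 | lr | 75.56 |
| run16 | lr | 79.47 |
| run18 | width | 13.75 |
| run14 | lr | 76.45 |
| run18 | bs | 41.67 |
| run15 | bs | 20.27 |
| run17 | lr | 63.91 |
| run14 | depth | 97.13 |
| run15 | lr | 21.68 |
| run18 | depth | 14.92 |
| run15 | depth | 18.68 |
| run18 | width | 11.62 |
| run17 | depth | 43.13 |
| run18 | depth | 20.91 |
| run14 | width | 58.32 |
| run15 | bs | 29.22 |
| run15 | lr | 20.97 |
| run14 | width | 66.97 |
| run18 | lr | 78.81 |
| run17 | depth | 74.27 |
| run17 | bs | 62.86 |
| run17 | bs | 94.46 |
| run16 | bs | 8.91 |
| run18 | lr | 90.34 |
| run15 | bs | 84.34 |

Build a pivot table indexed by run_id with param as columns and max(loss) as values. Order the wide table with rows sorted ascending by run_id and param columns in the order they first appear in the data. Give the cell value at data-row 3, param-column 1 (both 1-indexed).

89.03

With rows sorted ascending by run_id, row 3 is run_id=run16. param columns in first-appearance order: bs, lr, depth, width; column 1 is bs.
Long rows with run_id=run16, param=bs: max(56.65, 89.03, 8.91) = 89.03.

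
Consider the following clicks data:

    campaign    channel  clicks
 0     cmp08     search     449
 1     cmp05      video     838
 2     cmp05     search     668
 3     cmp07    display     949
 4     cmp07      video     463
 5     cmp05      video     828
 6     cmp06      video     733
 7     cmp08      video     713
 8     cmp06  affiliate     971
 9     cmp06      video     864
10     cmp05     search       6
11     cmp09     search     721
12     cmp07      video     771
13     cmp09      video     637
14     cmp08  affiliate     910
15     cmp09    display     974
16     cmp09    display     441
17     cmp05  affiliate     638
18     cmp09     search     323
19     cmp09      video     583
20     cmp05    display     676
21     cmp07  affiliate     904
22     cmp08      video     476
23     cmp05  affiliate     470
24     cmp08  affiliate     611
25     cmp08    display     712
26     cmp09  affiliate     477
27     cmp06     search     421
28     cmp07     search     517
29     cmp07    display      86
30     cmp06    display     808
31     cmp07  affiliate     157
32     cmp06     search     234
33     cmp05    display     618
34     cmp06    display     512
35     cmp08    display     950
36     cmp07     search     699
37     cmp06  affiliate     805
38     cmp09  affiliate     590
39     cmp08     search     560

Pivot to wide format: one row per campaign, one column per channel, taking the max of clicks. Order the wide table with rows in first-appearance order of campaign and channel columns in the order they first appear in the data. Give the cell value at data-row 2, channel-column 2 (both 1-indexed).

With rows in first-appearance order of campaign, row 2 is campaign=cmp05. channel columns in first-appearance order: search, video, display, affiliate; column 2 is video.
Long rows with campaign=cmp05, channel=video: max(838, 828) = 838.

838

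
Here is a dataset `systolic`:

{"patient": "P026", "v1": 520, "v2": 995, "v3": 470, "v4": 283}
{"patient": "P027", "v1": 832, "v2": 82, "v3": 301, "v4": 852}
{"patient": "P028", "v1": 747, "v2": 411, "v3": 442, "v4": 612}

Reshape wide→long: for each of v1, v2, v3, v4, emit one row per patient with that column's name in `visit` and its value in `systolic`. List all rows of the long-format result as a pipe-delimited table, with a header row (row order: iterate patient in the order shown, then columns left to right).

| patient | visit | systolic |
| P026 | v1 | 520 |
| P026 | v2 | 995 |
| P026 | v3 | 470 |
| P026 | v4 | 283 |
| P027 | v1 | 832 |
| P027 | v2 | 82 |
| P027 | v3 | 301 |
| P027 | v4 | 852 |
| P028 | v1 | 747 |
| P028 | v2 | 411 |
| P028 | v3 | 442 |
| P028 | v4 | 612 |

Each (patient, column) pair becomes one row: 3 × 4 = 12 rows.
For example, (P026, v1) → systolic=520.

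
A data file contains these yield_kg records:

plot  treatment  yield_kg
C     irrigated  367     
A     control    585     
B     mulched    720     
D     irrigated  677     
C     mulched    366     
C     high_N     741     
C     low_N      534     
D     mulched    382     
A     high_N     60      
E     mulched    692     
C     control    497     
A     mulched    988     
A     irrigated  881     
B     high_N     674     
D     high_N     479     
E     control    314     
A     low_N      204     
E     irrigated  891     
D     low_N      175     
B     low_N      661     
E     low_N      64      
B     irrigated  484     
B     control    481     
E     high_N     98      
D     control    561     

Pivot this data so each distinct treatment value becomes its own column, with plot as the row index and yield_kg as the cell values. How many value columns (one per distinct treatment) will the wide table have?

5 distinct treatment values: irrigated, mulched, low_N, control, high_N.

5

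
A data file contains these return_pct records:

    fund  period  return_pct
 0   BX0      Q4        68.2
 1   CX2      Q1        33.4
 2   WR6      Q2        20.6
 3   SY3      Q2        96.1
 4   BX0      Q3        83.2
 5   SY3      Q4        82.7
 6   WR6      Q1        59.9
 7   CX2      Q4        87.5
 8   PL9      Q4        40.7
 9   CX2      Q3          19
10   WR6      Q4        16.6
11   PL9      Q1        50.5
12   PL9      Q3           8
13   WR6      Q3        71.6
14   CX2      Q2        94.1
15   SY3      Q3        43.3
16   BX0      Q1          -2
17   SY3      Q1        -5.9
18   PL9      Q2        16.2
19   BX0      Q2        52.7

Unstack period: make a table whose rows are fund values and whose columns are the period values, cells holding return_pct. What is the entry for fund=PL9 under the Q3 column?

Wide layout: rows indexed by fund, columns are the 4 distinct period values (Q4, Q1, Q2, Q3).
Cell (fund=PL9, period=Q3) draws from the long row where fund=PL9 and period=Q3, which has return_pct=8.

8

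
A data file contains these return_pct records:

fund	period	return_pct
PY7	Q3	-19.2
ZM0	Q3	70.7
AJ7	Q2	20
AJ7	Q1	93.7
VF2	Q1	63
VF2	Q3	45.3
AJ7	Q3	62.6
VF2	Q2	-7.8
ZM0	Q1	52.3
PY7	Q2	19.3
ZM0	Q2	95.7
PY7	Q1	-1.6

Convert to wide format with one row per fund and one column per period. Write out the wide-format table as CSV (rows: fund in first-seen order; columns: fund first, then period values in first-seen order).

fund,Q3,Q2,Q1
PY7,-19.2,19.3,-1.6
ZM0,70.7,95.7,52.3
AJ7,62.6,20,93.7
VF2,45.3,-7.8,63

Columns: fund plus the 3 distinct period values (Q3, Q2, Q1).
For example, row PY7 column Q3 takes return_pct=-19.2 from the long row (PY7, Q3).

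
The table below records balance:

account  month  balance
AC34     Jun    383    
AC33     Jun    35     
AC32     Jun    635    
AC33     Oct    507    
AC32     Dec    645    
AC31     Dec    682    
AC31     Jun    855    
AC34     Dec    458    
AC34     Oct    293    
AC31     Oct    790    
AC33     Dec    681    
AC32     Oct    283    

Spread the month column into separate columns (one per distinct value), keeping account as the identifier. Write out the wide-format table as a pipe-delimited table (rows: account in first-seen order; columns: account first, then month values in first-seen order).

Columns: account plus the 3 distinct month values (Jun, Oct, Dec).
For example, row AC34 column Jun takes balance=383 from the long row (AC34, Jun).

| account | Jun | Oct | Dec |
| AC34 | 383 | 293 | 458 |
| AC33 | 35 | 507 | 681 |
| AC32 | 635 | 283 | 645 |
| AC31 | 855 | 790 | 682 |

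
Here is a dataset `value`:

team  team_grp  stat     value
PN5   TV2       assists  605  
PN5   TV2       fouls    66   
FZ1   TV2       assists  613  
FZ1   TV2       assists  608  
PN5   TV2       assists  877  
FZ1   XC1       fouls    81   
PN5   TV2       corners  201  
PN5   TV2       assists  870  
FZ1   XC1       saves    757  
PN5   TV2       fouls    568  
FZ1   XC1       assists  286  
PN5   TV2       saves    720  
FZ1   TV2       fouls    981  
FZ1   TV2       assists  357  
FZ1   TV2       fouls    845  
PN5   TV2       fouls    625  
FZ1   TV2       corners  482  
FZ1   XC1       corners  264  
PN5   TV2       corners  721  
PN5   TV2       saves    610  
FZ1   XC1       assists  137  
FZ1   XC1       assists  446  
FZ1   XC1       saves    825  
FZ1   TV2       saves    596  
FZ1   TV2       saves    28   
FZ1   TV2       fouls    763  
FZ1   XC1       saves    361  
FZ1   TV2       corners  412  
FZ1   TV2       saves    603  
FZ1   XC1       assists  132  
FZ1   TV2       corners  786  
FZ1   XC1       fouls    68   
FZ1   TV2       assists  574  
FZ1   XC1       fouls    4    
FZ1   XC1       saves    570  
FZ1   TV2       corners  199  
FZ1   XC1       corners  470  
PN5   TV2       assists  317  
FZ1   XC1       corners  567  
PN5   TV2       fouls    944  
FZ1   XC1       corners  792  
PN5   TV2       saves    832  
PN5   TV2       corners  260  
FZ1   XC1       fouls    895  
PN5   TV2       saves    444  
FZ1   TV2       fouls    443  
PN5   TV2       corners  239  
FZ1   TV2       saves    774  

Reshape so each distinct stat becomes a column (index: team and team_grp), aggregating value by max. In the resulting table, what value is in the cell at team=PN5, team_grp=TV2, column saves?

Rows with team=PN5, team_grp=TV2 and stat=saves: value values are 720, 610, 832, 444.
max(720, 610, 832, 444) = 832.

832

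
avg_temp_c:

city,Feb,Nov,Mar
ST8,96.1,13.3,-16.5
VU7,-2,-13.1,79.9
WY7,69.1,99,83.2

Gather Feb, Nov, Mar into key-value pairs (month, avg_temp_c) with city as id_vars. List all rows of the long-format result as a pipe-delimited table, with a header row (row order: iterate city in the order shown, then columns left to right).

| city | month | avg_temp_c |
| ST8 | Feb | 96.1 |
| ST8 | Nov | 13.3 |
| ST8 | Mar | -16.5 |
| VU7 | Feb | -2 |
| VU7 | Nov | -13.1 |
| VU7 | Mar | 79.9 |
| WY7 | Feb | 69.1 |
| WY7 | Nov | 99 |
| WY7 | Mar | 83.2 |

Each (city, column) pair becomes one row: 3 × 3 = 9 rows.
For example, (ST8, Feb) → avg_temp_c=96.1.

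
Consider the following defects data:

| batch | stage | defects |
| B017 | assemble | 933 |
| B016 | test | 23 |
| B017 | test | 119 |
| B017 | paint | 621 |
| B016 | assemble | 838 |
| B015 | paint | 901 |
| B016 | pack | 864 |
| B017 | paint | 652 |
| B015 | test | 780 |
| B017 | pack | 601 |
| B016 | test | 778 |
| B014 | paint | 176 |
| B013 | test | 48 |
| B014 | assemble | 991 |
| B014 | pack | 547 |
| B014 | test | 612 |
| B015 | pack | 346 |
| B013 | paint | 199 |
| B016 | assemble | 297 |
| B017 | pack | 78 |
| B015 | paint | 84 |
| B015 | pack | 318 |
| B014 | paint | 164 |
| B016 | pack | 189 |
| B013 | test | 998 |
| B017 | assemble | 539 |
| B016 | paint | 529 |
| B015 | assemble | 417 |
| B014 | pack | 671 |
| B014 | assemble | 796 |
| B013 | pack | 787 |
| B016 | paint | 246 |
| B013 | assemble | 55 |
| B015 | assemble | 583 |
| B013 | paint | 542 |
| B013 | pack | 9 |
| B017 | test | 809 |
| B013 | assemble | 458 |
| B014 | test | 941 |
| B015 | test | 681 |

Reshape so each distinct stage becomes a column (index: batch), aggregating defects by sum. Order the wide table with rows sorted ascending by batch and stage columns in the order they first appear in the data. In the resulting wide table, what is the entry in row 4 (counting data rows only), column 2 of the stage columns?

801

With rows sorted ascending by batch, row 4 is batch=B016. stage columns in first-appearance order: assemble, test, paint, pack; column 2 is test.
Long rows with batch=B016, stage=test: 23 + 778 = 801.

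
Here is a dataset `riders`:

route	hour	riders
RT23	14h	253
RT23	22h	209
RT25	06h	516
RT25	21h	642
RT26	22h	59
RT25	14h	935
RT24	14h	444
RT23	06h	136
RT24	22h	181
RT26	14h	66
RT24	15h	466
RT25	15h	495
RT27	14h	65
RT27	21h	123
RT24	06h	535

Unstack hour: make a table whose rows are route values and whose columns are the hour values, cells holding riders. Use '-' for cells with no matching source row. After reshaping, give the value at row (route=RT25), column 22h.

No long-format row has route=RT25 and hour=22h, so the cell is -.

-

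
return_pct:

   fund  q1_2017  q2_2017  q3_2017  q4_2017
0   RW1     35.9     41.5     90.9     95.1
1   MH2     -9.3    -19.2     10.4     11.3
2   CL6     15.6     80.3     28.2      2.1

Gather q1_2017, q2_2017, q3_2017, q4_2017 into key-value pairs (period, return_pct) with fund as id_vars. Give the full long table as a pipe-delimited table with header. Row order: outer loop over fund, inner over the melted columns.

Each (fund, column) pair becomes one row: 3 × 4 = 12 rows.
For example, (RW1, q1_2017) → return_pct=35.9.

| fund | period | return_pct |
| RW1 | q1_2017 | 35.9 |
| RW1 | q2_2017 | 41.5 |
| RW1 | q3_2017 | 90.9 |
| RW1 | q4_2017 | 95.1 |
| MH2 | q1_2017 | -9.3 |
| MH2 | q2_2017 | -19.2 |
| MH2 | q3_2017 | 10.4 |
| MH2 | q4_2017 | 11.3 |
| CL6 | q1_2017 | 15.6 |
| CL6 | q2_2017 | 80.3 |
| CL6 | q3_2017 | 28.2 |
| CL6 | q4_2017 | 2.1 |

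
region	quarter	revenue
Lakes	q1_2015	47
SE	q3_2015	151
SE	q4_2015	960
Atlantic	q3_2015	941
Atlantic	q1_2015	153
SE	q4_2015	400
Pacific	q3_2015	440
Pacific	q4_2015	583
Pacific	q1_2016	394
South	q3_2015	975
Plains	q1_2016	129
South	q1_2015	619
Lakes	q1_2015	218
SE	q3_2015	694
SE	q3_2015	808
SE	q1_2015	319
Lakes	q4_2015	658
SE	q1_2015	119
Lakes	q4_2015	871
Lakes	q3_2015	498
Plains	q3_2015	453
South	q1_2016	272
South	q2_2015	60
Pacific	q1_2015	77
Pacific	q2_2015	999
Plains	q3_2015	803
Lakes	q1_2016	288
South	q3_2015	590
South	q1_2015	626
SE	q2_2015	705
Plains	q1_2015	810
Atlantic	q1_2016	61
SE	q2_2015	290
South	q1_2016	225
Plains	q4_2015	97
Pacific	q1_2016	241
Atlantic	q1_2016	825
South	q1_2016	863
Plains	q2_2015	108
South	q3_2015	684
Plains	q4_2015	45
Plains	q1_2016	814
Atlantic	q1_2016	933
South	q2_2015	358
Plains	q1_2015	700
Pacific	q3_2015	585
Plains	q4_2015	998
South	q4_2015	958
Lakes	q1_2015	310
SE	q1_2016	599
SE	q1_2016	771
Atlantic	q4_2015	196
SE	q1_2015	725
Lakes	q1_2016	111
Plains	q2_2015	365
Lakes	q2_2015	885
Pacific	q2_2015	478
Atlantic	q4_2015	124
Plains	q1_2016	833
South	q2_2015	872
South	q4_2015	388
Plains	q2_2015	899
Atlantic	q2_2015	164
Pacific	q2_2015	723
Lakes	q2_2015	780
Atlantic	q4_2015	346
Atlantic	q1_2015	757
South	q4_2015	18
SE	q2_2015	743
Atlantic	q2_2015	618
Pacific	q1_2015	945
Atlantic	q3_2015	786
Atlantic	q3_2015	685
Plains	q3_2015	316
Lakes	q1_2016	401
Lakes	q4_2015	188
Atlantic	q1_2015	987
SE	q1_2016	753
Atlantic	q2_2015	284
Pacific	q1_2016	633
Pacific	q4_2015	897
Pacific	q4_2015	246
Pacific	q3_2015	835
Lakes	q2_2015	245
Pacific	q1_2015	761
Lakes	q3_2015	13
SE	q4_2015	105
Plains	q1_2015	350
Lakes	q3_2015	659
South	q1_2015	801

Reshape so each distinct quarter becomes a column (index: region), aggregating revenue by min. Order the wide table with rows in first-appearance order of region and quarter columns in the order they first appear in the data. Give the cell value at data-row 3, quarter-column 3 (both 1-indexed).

With rows in first-appearance order of region, row 3 is region=Atlantic. quarter columns in first-appearance order: q1_2015, q3_2015, q4_2015, q1_2016, q2_2015; column 3 is q4_2015.
Long rows with region=Atlantic, quarter=q4_2015: min(196, 124, 346) = 124.

124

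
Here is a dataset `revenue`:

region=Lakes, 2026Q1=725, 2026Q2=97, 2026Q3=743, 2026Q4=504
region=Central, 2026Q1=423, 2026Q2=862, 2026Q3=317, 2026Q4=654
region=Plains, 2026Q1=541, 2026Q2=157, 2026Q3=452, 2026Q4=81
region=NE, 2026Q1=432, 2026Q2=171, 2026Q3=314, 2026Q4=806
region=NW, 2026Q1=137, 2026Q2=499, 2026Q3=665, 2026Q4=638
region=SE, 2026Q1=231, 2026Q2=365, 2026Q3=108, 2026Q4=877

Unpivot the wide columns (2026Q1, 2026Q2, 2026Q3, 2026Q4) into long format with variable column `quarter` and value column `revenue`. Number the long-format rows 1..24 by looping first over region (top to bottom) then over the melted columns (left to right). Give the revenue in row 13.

24 rows total (6 × 4). Row 13: index ⌊(13-1)/4⌋ = 3 into region → NE; (13-1) mod 4 = 0 into the melted columns → 2026Q1.
So row 13 is (NE, 2026Q1, 432); revenue = 432.

432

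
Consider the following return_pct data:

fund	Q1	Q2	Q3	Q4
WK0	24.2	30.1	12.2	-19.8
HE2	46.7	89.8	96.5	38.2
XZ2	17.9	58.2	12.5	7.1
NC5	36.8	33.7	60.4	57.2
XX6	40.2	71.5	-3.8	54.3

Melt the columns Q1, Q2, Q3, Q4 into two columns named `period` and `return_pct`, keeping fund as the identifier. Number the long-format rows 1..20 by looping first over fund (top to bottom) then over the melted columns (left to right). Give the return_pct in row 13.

20 rows total (5 × 4). Row 13: index ⌊(13-1)/4⌋ = 3 into fund → NC5; (13-1) mod 4 = 0 into the melted columns → Q1.
So row 13 is (NC5, Q1, 36.8); return_pct = 36.8.

36.8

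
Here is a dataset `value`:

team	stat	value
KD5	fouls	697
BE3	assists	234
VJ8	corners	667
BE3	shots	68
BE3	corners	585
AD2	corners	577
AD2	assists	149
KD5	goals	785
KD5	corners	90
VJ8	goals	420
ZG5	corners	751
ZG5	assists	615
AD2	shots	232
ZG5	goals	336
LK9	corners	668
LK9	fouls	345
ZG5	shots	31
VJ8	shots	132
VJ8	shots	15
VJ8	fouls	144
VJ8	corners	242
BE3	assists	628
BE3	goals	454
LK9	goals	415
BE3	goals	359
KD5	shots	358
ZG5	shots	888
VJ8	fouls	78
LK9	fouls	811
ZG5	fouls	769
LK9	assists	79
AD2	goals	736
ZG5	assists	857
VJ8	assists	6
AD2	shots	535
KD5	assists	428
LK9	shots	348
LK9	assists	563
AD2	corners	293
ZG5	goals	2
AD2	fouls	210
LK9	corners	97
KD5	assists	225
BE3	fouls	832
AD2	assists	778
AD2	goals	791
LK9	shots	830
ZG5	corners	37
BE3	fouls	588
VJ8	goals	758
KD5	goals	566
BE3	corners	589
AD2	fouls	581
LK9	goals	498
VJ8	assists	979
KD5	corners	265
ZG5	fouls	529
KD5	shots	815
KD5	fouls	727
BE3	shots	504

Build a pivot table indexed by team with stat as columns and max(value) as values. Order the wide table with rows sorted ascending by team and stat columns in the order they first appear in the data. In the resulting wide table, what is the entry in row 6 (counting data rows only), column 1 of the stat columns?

With rows sorted ascending by team, row 6 is team=ZG5. stat columns in first-appearance order: fouls, assists, corners, shots, goals; column 1 is fouls.
Long rows with team=ZG5, stat=fouls: max(769, 529) = 769.

769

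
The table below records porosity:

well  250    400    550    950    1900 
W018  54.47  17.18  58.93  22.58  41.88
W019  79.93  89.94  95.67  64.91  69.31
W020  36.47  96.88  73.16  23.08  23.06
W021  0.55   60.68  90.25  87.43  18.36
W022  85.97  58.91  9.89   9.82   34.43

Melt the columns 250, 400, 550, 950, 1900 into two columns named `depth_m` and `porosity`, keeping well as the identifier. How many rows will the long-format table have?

25

5 well values × 5 melted columns = 25 rows.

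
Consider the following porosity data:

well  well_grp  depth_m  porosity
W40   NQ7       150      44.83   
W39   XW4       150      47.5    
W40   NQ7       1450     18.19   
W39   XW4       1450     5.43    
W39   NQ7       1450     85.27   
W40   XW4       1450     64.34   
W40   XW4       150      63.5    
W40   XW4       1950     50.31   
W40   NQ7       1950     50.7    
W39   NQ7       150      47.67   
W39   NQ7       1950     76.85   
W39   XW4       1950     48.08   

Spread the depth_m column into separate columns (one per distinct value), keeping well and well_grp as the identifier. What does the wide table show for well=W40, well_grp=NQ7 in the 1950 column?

50.7

Wide layout: rows indexed by well and well_grp, columns are the 3 distinct depth_m values (150, 1450, 1950).
Cell (well=W40, well_grp=NQ7, depth_m=1950) draws from the long row where well=W40, well_grp=NQ7 and depth_m=1950, which has porosity=50.7.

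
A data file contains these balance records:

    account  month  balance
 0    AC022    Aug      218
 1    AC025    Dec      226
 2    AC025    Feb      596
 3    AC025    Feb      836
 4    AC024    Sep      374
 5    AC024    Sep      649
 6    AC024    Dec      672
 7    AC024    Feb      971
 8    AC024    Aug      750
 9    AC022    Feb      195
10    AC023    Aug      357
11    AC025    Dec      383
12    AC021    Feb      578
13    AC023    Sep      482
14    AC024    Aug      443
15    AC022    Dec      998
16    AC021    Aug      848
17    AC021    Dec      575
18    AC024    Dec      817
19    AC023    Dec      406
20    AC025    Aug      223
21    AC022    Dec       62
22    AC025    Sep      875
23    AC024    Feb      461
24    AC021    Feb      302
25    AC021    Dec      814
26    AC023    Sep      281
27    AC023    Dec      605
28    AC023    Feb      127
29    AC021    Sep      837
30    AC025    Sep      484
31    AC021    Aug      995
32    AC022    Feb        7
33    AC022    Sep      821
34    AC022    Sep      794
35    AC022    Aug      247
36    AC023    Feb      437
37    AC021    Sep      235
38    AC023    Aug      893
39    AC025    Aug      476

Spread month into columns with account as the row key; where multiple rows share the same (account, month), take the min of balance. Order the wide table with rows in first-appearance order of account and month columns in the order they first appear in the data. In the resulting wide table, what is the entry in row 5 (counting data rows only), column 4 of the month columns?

235

With rows in first-appearance order of account, row 5 is account=AC021. month columns in first-appearance order: Aug, Dec, Feb, Sep; column 4 is Sep.
Long rows with account=AC021, month=Sep: min(837, 235) = 235.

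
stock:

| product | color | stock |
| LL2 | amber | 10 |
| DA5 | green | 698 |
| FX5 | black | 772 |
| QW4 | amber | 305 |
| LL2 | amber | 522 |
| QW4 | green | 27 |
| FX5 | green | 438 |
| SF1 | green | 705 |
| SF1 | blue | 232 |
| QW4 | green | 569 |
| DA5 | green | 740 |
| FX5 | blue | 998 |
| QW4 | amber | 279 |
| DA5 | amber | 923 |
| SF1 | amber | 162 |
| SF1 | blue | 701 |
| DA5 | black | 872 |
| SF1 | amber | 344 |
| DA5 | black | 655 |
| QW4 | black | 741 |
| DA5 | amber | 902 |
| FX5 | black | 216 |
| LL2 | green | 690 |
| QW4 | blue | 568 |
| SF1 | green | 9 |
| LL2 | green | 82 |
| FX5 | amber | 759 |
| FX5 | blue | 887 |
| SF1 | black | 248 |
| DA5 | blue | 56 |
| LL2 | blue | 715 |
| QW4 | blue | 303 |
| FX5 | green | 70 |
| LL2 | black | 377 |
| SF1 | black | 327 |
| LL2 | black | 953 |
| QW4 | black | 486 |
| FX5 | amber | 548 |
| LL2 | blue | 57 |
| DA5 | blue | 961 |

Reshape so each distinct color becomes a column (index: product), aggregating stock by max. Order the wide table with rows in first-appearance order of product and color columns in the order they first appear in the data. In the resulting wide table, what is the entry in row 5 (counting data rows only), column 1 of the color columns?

344

With rows in first-appearance order of product, row 5 is product=SF1. color columns in first-appearance order: amber, green, black, blue; column 1 is amber.
Long rows with product=SF1, color=amber: max(162, 344) = 344.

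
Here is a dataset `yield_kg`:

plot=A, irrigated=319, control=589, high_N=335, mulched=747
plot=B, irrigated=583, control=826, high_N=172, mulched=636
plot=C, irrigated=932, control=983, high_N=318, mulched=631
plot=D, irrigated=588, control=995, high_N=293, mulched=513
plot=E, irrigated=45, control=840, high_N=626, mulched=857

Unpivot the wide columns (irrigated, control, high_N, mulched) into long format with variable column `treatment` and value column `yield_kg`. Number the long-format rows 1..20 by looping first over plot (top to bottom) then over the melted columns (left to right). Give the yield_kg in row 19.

626

20 rows total (5 × 4). Row 19: index ⌊(19-1)/4⌋ = 4 into plot → E; (19-1) mod 4 = 2 into the melted columns → high_N.
So row 19 is (E, high_N, 626); yield_kg = 626.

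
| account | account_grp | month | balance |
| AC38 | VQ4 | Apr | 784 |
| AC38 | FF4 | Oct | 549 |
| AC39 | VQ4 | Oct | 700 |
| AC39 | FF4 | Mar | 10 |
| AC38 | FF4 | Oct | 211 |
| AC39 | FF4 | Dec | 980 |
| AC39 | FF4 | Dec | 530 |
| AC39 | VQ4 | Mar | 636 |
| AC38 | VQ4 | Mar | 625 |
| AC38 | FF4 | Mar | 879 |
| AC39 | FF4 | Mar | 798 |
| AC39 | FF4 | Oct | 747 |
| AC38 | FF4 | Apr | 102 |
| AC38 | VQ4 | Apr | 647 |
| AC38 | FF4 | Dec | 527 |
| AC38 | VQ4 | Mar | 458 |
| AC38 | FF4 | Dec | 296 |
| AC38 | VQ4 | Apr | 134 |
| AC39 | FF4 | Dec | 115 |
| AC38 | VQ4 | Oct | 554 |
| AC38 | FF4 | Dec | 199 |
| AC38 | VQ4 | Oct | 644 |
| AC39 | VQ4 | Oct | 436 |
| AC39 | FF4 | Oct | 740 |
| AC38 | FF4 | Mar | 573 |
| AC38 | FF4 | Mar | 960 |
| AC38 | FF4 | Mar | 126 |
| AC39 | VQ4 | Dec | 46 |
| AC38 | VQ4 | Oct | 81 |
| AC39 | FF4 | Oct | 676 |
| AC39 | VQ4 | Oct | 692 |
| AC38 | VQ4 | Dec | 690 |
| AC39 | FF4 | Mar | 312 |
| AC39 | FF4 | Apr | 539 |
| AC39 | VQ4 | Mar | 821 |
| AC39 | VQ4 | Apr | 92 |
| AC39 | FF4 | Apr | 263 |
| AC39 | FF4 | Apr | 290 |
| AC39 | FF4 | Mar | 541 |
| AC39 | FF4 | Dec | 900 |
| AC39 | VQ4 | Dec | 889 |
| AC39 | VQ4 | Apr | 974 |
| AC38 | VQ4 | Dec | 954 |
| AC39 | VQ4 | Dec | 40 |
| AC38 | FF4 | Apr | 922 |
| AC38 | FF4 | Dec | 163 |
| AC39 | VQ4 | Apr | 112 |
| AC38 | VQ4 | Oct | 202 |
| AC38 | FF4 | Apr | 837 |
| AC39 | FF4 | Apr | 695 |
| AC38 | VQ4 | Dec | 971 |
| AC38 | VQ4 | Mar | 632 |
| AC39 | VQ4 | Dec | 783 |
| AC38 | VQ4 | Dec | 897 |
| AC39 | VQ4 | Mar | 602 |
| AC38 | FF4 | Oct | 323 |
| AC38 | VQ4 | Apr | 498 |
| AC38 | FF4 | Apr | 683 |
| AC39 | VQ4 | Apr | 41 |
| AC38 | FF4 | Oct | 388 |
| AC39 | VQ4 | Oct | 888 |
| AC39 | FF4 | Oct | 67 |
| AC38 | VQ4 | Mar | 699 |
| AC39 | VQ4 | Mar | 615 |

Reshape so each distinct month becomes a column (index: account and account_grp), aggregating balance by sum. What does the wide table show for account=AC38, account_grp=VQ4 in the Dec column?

Rows with account=AC38, account_grp=VQ4 and month=Dec: balance values are 690, 954, 971, 897.
690 + 954 + 971 + 897 = 3512.

3512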